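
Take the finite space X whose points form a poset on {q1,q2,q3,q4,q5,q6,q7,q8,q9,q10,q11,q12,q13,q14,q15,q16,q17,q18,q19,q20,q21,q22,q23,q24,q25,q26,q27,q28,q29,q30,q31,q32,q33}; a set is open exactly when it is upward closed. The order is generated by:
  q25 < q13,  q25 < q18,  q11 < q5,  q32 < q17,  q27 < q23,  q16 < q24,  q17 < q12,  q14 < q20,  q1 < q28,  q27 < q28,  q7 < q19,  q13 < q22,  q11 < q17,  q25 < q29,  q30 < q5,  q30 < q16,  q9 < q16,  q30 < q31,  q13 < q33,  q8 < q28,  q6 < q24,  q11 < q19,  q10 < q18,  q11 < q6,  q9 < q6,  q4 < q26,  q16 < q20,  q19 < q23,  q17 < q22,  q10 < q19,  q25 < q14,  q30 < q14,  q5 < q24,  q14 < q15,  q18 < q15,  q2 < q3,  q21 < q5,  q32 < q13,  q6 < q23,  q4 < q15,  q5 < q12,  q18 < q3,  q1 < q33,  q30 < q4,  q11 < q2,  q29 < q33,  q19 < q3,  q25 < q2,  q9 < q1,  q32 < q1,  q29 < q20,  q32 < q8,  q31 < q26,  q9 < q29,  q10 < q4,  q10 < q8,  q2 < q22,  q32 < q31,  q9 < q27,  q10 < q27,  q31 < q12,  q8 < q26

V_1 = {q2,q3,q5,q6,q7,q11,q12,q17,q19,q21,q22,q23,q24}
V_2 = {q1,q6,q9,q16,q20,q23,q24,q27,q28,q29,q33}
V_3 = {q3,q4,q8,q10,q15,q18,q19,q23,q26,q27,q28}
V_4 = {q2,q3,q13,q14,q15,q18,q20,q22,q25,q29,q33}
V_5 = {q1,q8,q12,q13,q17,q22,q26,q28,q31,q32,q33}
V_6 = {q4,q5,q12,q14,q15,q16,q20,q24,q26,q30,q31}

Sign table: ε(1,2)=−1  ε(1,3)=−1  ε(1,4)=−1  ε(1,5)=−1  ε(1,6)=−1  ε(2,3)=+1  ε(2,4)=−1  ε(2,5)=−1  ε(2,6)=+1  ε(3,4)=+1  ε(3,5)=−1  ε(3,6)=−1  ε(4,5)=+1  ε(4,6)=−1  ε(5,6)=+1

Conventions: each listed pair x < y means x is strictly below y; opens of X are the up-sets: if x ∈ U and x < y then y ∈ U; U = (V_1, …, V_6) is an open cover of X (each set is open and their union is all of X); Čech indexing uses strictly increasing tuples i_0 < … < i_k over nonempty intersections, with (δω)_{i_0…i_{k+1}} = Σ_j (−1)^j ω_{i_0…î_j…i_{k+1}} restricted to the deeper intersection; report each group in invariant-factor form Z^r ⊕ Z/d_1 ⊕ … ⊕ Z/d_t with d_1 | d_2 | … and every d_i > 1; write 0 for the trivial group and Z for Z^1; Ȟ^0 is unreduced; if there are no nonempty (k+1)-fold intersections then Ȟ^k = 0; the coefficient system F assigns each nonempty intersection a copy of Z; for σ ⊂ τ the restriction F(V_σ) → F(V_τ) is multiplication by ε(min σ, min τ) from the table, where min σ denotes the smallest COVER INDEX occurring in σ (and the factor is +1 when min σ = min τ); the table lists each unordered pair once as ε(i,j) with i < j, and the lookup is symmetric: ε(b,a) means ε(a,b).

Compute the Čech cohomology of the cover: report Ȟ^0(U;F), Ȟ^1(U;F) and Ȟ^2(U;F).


Ȟ^0 = 0, Ȟ^1 = Z/2 and Ȟ^2 = Z

nerve of the cover:
  V12={q6,q23,q24} V13={q3,q19,q23} V14={q2,q3,q22} V15={q12,q17,q22} V16={q5,q12,q24} V23={q23,q27,q28} V24={q20,q29,q33} V25={q1,q28,q33} V26={q16,q20,q24} V34={q3,q15,q18} V35={q8,q26,q28} V36={q4,q15,q26} V45={q13,q22,q33} V46={q14,q15,q20} V56={q12,q26,q31}
  V123={q23} V126={q24} V134={q3} V145={q22} V156={q12} V235={q28} V245={q33} V246={q20} V346={q15} V356={q26}
C dims 6,15,10; δ0: rk 6, SNF 1^5·2; δ1: rk 9, SNF 1^9
Ȟ^0 = (6 − 6) − 0 = 0, so Ȟ^0 ≅ 0
Ȟ^1 = (15 − 9) − 6 = 0 plus torsion [2], so Ȟ^1 ≅ Z/2
Ȟ^2 = (10 − 0) − 9 = 1, so Ȟ^2 ≅ Z


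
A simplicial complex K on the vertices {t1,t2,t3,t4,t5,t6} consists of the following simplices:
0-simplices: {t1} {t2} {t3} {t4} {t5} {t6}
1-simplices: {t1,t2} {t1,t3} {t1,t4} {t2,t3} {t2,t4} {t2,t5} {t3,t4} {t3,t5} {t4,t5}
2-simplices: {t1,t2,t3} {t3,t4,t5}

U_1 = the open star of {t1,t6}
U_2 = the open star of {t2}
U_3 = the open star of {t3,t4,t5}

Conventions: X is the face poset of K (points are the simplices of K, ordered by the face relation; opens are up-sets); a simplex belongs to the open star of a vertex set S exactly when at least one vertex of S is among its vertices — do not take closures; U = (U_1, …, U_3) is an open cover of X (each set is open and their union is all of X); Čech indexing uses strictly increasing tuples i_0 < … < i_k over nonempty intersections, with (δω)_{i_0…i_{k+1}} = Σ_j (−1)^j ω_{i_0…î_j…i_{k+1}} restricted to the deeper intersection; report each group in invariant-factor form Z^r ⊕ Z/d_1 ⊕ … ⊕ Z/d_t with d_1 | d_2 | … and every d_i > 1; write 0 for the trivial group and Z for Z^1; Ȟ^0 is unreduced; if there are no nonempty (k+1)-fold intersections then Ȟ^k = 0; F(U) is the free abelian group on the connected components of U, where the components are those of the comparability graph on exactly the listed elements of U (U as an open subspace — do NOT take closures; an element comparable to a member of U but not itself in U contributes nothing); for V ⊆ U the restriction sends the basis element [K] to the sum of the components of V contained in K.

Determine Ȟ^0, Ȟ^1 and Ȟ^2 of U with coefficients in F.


nerve simplices:
  U1={{t1},{t6},{t1,t2},{t1,t3},{t1,t4},{t1,t2,t3}} U2={{t2},{t1,t2},{t2,t3},{t2,t4},{t2,t5},{t1,t2,t3}} U3={{t3},{t4},{t5},{t1,t3},{t1,t4},{t2,t3},{t2,t4},{t2,t5},{t3,t4},{t3,t5},{t4,t5},{t1,t2,t3},{t3,t4,t5}}
  U12={{t1,t2},{t1,t2,t3}} U13={{t1,t3},{t1,t4},{t1,t2,t3}} U23={{t2,t3},{t2,t4},{t2,t5},{t1,t2,t3}}
  U123={{t1,t2,t3}}
components per intersection:
  U1: {{t1},{t1,t2},{t1,t3},{t1,t4},{t1,t2,t3}} {{t6}}
  U2: {{t2},{t1,t2},{t2,t3},{t2,t4},{t2,t5},{t1,t2,t3}}
  U3: {{t3},{t4},{t5},{t1,t3},{t1,t4},{t2,t3},{t2,t4},{t2,t5},{t3,t4},{t3,t5},{t4,t5},{t1,t2,t3},{t3,t4,t5}}
  U12: {{t1,t2},{t1,t2,t3}}
  U13: {{t1,t3},{t1,t2,t3}} {{t1,t4}}
  U23: {{t2,t3},{t1,t2,t3}} {{t2,t4}} {{t2,t5}}
  U123: {{t1,t2,t3}}
C dims 4,6,1; δ0: rk 2, SNF 1^2; δ1: rk 1, SNF 1^1
degree 0: 4−2−0 = 2 → Ȟ^0 ≅ Z^2
degree 1: 6−1−2 = 3 → Ȟ^1 ≅ Z^3
degree 2: 1−0−1 = 0 → Ȟ^2 ≅ 0

Ȟ^0(U;F) ≅ Z^2, Ȟ^1(U;F) ≅ Z^3, Ȟ^2(U;F) ≅ 0


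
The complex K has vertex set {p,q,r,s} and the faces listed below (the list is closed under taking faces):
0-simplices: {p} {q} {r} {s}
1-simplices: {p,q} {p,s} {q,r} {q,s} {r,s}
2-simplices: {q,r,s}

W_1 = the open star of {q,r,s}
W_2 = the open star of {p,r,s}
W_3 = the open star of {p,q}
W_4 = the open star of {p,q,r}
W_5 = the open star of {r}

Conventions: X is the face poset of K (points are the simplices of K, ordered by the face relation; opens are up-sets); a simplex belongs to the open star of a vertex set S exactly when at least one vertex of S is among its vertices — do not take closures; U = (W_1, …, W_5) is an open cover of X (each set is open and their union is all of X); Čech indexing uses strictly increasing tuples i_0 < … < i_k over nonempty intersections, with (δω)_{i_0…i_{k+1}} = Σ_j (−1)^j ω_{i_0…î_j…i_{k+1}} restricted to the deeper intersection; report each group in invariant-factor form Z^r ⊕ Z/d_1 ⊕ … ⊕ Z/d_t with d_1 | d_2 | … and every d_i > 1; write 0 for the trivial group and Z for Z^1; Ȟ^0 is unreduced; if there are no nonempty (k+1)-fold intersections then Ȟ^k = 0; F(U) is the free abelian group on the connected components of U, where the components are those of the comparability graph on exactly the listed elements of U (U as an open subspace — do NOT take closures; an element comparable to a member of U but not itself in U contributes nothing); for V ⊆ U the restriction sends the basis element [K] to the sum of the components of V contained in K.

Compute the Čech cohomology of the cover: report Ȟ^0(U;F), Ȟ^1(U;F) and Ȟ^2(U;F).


Ȟ^0(U;F) ≅ Z,  Ȟ^1(U;F) ≅ Z,  Ȟ^2(U;F) ≅ 0

nerve of the cover:
  W1={{q},{r},{s},{p,q},{p,s},{q,r},{q,s},{r,s},{q,r,s}} W2={{p},{r},{s},{p,q},{p,s},{q,r},{q,s},{r,s},{q,r,s}} W3={{p},{q},{p,q},{p,s},{q,r},{q,s},{q,r,s}} W4={{p},{q},{r},{p,q},{p,s},{q,r},{q,s},{r,s},{q,r,s}} W5={{r},{q,r},{r,s},{q,r,s}}
  W12={{r},{s},{p,q},{p,s},{q,r},{q,s},{r,s},{q,r,s}} W13={{q},{p,q},{p,s},{q,r},{q,s},{q,r,s}} W14={{q},{r},{p,q},{p,s},{q,r},{q,s},{r,s},{q,r,s}} W15={{r},{q,r},{r,s},{q,r,s}} W23={{p},{p,q},{p,s},{q,r},{q,s},{q,r,s}} W24={{p},{r},{p,q},{p,s},{q,r},{q,s},{r,s},{q,r,s}} W25={{r},{q,r},{r,s},{q,r,s}} W34={{p},{q},{p,q},{p,s},{q,r},{q,s},{q,r,s}} W35={{q,r},{q,r,s}} W45={{r},{q,r},{r,s},{q,r,s}}
  W123={{p,q},{p,s},{q,r},{q,s},{q,r,s}} W124={{r},{p,q},{p,s},{q,r},{q,s},{r,s},{q,r,s}} W125={{r},{q,r},{r,s},{q,r,s}} W134={{q},{p,q},{p,s},{q,r},{q,s},{q,r,s}} W135={{q,r},{q,r,s}} W145={{r},{q,r},{r,s},{q,r,s}} W234={{p},{p,q},{p,s},{q,r},{q,s},{q,r,s}} W235={{q,r},{q,r,s}} W245={{r},{q,r},{r,s},{q,r,s}} W345={{q,r},{q,r,s}}
  W1234={{p,q},{p,s},{q,r},{q,s},{q,r,s}} W1235={{q,r},{q,r,s}} W1245={{r},{q,r},{r,s},{q,r,s}} W1345={{q,r},{q,r,s}} W2345={{q,r},{q,r,s}}
  W12345={{q,r},{q,r,s}}
components per intersection:
  W1: {{q},{r},{s},{p,q},{p,s},{q,r},{q,s},{r,s},{q,r,s}}
  W2: {{p},{r},{s},{p,q},{p,s},{q,r},{q,s},{r,s},{q,r,s}}
  W3: {{p},{q},{p,q},{p,s},{q,r},{q,s},{q,r,s}}
  W4: {{p},{q},{r},{p,q},{p,s},{q,r},{q,s},{r,s},{q,r,s}}
  W5: {{r},{q,r},{r,s},{q,r,s}}
  W12: {{r},{s},{p,s},{q,r},{q,s},{r,s},{q,r,s}} {{p,q}}
  W13: {{q},{p,q},{q,r},{q,s},{q,r,s}} {{p,s}}
  W14: {{q},{r},{p,q},{q,r},{q,s},{r,s},{q,r,s}} {{p,s}}
  W15: {{r},{q,r},{r,s},{q,r,s}}
  W23: {{p},{p,q},{p,s}} {{q,r},{q,s},{q,r,s}}
  W24: {{p},{p,q},{p,s}} {{r},{q,r},{q,s},{r,s},{q,r,s}}
  W25: {{r},{q,r},{r,s},{q,r,s}}
  W34: {{p},{q},{p,q},{p,s},{q,r},{q,s},{q,r,s}}
  W35: {{q,r},{q,r,s}}
  W45: {{r},{q,r},{r,s},{q,r,s}}
  W123: {{p,q}} {{p,s}} {{q,r},{q,s},{q,r,s}}
  W124: {{r},{q,r},{q,s},{r,s},{q,r,s}} {{p,q}} {{p,s}}
  W125: {{r},{q,r},{r,s},{q,r,s}}
  W134: {{q},{p,q},{q,r},{q,s},{q,r,s}} {{p,s}}
  W135: {{q,r},{q,r,s}}
  W145: {{r},{q,r},{r,s},{q,r,s}}
  W234: {{p},{p,q},{p,s}} {{q,r},{q,s},{q,r,s}}
  W235: {{q,r},{q,r,s}}
  W245: {{r},{q,r},{r,s},{q,r,s}}
  W345: {{q,r},{q,r,s}}
  W1234: {{p,q}} {{p,s}} {{q,r},{q,s},{q,r,s}}
  W1235: {{q,r},{q,r,s}}
  W1245: {{r},{q,r},{r,s},{q,r,s}}
  W1345: {{q,r},{q,r,s}}
  W2345: {{q,r},{q,r,s}}
  W12345: {{q,r},{q,r,s}}
C dims 5,15,16,7; δ0: rk 4, SNF 1^4; δ1: rk 10, SNF 1^10; δ2: rk 6, SNF 1^6
Ȟ^0 = (5 − 4) − 0 = 1, so Ȟ^0 ≅ Z
Ȟ^1 = (15 − 10) − 4 = 1, so Ȟ^1 ≅ Z
Ȟ^2 = (16 − 6) − 10 = 0, so Ȟ^2 ≅ 0


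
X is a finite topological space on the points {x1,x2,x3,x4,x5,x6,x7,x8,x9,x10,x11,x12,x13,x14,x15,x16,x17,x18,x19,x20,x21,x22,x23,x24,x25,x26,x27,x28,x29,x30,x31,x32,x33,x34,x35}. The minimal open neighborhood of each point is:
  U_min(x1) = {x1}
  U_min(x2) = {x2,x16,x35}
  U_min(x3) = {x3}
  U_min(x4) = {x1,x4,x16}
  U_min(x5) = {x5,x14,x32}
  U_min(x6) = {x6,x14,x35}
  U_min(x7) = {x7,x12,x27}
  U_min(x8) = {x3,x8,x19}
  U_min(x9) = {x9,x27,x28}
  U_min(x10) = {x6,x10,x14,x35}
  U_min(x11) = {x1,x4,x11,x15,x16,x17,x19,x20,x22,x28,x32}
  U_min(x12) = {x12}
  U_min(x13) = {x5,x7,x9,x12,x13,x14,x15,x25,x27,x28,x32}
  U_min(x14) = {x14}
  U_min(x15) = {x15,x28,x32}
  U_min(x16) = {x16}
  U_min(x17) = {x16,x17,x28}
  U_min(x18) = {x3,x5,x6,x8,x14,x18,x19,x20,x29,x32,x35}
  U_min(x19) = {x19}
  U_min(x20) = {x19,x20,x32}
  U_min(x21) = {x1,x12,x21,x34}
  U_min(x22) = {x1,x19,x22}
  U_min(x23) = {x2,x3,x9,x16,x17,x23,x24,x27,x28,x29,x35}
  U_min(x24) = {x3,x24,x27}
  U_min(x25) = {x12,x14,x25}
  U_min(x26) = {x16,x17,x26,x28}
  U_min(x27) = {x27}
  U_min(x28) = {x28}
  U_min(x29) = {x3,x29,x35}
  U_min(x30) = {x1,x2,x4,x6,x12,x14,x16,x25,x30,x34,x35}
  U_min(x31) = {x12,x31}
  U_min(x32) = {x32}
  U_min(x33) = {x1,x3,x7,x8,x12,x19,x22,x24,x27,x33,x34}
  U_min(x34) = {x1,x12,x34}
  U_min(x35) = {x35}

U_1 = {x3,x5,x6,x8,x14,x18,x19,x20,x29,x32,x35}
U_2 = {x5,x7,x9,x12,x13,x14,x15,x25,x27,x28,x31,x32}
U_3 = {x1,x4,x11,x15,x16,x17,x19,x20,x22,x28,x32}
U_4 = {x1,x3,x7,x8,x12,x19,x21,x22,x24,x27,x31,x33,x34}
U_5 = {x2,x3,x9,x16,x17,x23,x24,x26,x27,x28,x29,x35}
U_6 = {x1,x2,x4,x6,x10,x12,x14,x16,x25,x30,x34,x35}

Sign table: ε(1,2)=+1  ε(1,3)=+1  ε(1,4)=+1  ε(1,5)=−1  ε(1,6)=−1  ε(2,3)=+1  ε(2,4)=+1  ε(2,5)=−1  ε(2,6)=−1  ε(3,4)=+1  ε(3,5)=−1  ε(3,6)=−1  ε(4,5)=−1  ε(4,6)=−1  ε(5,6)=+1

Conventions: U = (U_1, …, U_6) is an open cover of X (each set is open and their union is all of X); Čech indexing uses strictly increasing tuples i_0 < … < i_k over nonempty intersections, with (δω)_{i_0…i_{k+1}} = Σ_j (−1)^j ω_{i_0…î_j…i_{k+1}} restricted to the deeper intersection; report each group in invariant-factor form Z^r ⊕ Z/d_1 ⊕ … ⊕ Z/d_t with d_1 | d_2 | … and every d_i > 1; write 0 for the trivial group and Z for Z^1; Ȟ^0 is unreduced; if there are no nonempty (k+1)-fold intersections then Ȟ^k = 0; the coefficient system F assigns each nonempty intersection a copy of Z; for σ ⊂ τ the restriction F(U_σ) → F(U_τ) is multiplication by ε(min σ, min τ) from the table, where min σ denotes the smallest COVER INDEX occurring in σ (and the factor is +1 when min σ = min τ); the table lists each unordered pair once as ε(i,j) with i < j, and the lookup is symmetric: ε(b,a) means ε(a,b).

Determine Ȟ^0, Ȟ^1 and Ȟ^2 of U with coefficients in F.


Ȟ^0(U;F) ≅ Z, Ȟ^1(U;F) ≅ 0 and Ȟ^2(U;F) ≅ Z/2

intersection data:
  U12={x5,x14,x32} U13={x19,x20,x32} U14={x3,x8,x19} U15={x3,x29,x35} U16={x6,x14,x35} U23={x15,x28,x32} U24={x7,x12,x27,x31} U25={x9,x27,x28} U26={x12,x14,x25} U34={x1,x19,x22} U35={x16,x17,x28} U36={x1,x4,x16} U45={x3,x24,x27} U46={x1,x12,x34} U56={x2,x16,x35}
  U123={x32} U126={x14} U134={x19} U145={x3} U156={x35} U235={x28} U245={x27} U246={x12} U346={x1} U356={x16}
C dims 6,15,10; δ0: rk 5, SNF 1^5; δ1: rk 10, SNF 1^9·2
Ȟ^0 = (6 − 5) − 0 = 1, so Ȟ^0 ≅ Z
Ȟ^1 = (15 − 10) − 5 = 0, so Ȟ^1 ≅ 0
Ȟ^2 = (10 − 0) − 10 = 0 plus torsion [2], so Ȟ^2 ≅ Z/2


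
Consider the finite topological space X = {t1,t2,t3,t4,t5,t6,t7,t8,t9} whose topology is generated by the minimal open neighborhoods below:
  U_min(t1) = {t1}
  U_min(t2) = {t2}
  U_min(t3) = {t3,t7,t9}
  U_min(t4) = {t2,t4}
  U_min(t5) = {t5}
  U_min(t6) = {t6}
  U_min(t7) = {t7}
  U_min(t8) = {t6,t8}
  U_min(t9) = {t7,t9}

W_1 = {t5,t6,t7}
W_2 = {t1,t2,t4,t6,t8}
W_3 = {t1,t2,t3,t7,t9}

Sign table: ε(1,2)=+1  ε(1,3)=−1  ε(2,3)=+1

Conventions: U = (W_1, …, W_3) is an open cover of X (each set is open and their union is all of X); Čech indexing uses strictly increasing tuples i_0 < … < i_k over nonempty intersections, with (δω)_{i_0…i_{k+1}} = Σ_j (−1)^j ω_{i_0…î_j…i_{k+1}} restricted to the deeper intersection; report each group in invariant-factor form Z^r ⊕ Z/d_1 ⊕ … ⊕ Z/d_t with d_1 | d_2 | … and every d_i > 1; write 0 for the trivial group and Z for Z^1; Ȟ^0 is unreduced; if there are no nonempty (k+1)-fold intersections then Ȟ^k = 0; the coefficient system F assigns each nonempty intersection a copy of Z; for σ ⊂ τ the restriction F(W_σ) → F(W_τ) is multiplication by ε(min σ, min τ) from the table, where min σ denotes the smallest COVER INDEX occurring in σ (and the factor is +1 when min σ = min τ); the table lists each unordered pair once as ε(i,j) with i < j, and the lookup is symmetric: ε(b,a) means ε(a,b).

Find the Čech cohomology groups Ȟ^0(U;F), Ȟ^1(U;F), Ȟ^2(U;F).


Ȟ^0 ≅ 0; Ȟ^1 ≅ Z/2; Ȟ^2 ≅ 0

cover nerve:
  W12={t6} W13={t7} W23={t1,t2}
C dims 3,3; δ0: rk 3, SNF 1^2·2
Ȟ^0: (3−3)−0=0 ⇒ 0
Ȟ^1: (3−0)−3=0 plus torsion [2] ⇒ Z/2
Ȟ^2: (0−0)−0=0 ⇒ 0


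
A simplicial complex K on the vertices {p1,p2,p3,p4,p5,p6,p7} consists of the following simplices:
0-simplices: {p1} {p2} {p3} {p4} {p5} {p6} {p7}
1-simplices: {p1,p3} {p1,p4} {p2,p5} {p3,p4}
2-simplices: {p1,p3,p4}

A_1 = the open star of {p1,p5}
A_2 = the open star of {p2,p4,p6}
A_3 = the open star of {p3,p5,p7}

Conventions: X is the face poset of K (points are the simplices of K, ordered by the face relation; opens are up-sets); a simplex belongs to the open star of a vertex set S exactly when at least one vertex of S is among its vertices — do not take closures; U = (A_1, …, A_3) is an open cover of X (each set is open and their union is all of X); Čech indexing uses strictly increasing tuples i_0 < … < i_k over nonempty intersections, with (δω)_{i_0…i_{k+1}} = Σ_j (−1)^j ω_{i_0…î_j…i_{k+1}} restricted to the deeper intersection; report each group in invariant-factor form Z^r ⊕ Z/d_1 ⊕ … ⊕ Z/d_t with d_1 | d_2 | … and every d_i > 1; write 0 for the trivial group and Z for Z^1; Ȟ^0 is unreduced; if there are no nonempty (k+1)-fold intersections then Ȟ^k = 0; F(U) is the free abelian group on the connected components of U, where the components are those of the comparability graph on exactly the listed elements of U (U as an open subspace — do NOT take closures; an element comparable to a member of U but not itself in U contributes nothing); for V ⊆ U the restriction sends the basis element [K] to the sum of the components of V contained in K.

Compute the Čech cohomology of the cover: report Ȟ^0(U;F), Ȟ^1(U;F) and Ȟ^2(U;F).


nerve simplices:
  A1={{p1},{p5},{p1,p3},{p1,p4},{p2,p5},{p1,p3,p4}} A2={{p2},{p4},{p6},{p1,p4},{p2,p5},{p3,p4},{p1,p3,p4}} A3={{p3},{p5},{p7},{p1,p3},{p2,p5},{p3,p4},{p1,p3,p4}}
  A12={{p1,p4},{p2,p5},{p1,p3,p4}} A13={{p5},{p1,p3},{p2,p5},{p1,p3,p4}} A23={{p2,p5},{p3,p4},{p1,p3,p4}}
  A123={{p2,p5},{p1,p3,p4}}
components per intersection:
  A1: {{p1},{p1,p3},{p1,p4},{p1,p3,p4}} {{p5},{p2,p5}}
  A2: {{p2},{p2,p5}} {{p4},{p1,p4},{p3,p4},{p1,p3,p4}} {{p6}}
  A3: {{p3},{p1,p3},{p3,p4},{p1,p3,p4}} {{p5},{p2,p5}} {{p7}}
  A12: {{p1,p4},{p1,p3,p4}} {{p2,p5}}
  A13: {{p5},{p2,p5}} {{p1,p3},{p1,p3,p4}}
  A23: {{p2,p5}} {{p3,p4},{p1,p3,p4}}
  A123: {{p2,p5}} {{p1,p3,p4}}
C dims 8,6,2; δ0: rk 4, SNF 1^4; δ1: rk 2, SNF 1^2
degree 0: 8−4−0 = 4 → Ȟ^0 ≅ Z^4
degree 1: 6−2−4 = 0 → Ȟ^1 ≅ 0
degree 2: 2−0−2 = 0 → Ȟ^2 ≅ 0

Ȟ^0 ≅ Z^4; Ȟ^1 ≅ 0; Ȟ^2 ≅ 0


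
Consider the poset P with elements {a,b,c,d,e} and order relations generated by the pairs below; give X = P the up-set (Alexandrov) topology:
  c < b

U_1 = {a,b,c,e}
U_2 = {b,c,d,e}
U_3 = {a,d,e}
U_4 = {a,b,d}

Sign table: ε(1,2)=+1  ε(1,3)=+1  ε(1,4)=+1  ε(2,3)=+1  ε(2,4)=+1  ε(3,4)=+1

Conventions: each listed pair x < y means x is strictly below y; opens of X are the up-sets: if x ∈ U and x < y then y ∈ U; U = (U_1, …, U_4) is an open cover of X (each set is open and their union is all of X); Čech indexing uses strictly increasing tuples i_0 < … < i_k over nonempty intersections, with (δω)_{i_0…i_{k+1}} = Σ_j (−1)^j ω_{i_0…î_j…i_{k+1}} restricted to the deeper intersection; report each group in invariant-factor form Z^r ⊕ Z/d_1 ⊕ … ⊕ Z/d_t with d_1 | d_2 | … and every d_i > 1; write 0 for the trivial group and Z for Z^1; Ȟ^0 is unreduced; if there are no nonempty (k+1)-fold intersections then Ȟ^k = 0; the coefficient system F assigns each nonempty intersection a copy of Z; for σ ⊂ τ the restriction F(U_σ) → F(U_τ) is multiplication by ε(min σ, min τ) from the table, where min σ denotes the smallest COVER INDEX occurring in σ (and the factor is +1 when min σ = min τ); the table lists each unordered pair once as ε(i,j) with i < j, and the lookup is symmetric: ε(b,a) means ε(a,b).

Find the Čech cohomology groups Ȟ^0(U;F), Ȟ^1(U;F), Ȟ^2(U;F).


Ȟ^0 = Z, Ȟ^1 = 0, Ȟ^2 = Z

nerve simplices:
  U12={b,c,e} U13={a,e} U14={a,b} U23={d,e} U24={b,d} U34={a,d}
  U123={e} U124={b} U134={a} U234={d}
C dims 4,6,4; δ0: rk 3, SNF 1^3; δ1: rk 3, SNF 1^3
degree 0: 4−3−0 = 1 → Ȟ^0 ≅ Z
degree 1: 6−3−3 = 0 → Ȟ^1 ≅ 0
degree 2: 4−0−3 = 1 → Ȟ^2 ≅ Z


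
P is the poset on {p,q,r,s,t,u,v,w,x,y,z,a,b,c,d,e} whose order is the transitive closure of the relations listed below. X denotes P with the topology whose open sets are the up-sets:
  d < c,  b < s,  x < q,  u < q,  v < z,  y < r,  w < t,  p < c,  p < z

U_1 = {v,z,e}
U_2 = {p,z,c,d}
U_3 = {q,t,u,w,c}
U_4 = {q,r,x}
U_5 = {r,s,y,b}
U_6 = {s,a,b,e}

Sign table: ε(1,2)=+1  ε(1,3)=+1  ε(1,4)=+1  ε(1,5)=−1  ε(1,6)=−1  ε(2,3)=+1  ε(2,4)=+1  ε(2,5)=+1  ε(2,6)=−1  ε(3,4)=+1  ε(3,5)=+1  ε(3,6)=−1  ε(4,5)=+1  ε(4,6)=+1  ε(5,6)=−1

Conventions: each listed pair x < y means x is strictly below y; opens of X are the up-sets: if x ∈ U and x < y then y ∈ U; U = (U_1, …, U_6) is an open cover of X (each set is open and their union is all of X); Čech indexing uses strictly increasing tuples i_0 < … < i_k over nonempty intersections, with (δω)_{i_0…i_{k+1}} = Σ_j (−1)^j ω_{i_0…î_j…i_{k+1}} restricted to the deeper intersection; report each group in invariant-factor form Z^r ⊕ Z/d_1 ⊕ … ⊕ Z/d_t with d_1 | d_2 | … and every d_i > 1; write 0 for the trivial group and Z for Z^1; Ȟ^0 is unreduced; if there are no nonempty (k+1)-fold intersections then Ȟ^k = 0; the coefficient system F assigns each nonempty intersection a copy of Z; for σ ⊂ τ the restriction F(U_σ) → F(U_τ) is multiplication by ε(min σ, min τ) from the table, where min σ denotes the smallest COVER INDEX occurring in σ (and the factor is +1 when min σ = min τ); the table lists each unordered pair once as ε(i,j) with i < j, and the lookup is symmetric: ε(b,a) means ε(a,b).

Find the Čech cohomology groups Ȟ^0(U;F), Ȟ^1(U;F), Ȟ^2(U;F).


Ȟ^0 = Z, Ȟ^1 = Z, Ȟ^2 = 0

intersection data:
  U12={z} U16={e} U23={c} U34={q} U45={r} U56={s,b}
C dims 6,6; δ0: rk 5, SNF 1^5
Ȟ^0 = (6 − 5) − 0 = 1, so Ȟ^0 ≅ Z
Ȟ^1 = (6 − 0) − 5 = 1, so Ȟ^1 ≅ Z
Ȟ^2 = (0 − 0) − 0 = 0, so Ȟ^2 ≅ 0


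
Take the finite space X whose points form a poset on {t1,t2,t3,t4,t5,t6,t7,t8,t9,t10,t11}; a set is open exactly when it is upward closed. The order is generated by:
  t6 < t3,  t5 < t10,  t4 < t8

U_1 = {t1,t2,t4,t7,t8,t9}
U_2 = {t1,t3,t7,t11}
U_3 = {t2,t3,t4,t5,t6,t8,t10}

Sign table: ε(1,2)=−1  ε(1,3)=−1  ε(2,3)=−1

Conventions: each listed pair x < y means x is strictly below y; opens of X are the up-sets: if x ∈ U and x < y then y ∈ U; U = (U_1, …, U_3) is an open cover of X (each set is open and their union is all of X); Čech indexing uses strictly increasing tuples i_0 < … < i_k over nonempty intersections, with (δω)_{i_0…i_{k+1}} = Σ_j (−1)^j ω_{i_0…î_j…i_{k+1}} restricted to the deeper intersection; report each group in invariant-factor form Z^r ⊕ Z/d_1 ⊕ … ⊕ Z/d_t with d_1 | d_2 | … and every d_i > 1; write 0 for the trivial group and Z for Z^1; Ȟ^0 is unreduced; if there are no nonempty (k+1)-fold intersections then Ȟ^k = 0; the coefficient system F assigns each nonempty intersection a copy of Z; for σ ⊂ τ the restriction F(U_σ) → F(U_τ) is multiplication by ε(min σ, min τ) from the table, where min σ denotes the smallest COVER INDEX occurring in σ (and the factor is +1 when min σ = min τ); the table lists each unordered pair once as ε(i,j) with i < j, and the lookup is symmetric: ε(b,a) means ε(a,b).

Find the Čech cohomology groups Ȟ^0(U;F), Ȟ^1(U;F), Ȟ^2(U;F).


nonempty overlaps:
  U12={t1,t7} U13={t2,t4,t8} U23={t3}
C dims 3,3; δ0: rk 3, SNF 1^2·2
degree 0: 3−3−0 = 0 → Ȟ^0 ≅ 0
degree 1: 3−0−3 = 0 plus torsion [2] → Ȟ^1 ≅ Z/2
degree 2: 0−0−0 = 0 → Ȟ^2 ≅ 0

Ȟ^0(U;F) ≅ 0, Ȟ^1(U;F) ≅ Z/2 and Ȟ^2(U;F) ≅ 0


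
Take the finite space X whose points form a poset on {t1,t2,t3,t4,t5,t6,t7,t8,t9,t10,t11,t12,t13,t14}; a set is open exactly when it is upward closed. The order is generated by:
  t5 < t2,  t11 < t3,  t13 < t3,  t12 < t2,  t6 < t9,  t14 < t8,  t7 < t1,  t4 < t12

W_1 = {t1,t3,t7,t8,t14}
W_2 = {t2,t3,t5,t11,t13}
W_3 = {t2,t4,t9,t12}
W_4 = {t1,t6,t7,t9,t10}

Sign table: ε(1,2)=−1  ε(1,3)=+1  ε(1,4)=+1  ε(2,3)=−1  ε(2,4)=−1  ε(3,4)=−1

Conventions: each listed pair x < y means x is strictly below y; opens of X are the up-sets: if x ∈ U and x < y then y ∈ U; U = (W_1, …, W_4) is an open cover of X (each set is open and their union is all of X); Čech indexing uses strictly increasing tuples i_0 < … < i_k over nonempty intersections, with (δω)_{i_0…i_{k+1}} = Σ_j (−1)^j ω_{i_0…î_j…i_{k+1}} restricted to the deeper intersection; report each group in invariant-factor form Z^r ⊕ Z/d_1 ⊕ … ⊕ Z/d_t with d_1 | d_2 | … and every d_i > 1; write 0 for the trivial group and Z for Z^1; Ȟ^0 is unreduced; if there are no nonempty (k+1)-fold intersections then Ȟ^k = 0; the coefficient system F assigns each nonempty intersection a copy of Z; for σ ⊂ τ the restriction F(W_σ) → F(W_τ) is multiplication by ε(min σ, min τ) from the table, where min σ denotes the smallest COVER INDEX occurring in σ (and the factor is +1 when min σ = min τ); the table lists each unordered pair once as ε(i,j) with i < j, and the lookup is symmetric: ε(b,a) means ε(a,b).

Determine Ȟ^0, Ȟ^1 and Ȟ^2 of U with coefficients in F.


Ȟ^0 = 0, Ȟ^1 = Z/2, Ȟ^2 = 0

nonempty intersections:
  W12={t3} W14={t1,t7} W23={t2} W34={t9}
C dims 4,4; δ0: rk 4, SNF 1^3·2
Ȟ^0: (4−4)−0=0 ⇒ 0
Ȟ^1: (4−0)−4=0 plus torsion [2] ⇒ Z/2
Ȟ^2: (0−0)−0=0 ⇒ 0


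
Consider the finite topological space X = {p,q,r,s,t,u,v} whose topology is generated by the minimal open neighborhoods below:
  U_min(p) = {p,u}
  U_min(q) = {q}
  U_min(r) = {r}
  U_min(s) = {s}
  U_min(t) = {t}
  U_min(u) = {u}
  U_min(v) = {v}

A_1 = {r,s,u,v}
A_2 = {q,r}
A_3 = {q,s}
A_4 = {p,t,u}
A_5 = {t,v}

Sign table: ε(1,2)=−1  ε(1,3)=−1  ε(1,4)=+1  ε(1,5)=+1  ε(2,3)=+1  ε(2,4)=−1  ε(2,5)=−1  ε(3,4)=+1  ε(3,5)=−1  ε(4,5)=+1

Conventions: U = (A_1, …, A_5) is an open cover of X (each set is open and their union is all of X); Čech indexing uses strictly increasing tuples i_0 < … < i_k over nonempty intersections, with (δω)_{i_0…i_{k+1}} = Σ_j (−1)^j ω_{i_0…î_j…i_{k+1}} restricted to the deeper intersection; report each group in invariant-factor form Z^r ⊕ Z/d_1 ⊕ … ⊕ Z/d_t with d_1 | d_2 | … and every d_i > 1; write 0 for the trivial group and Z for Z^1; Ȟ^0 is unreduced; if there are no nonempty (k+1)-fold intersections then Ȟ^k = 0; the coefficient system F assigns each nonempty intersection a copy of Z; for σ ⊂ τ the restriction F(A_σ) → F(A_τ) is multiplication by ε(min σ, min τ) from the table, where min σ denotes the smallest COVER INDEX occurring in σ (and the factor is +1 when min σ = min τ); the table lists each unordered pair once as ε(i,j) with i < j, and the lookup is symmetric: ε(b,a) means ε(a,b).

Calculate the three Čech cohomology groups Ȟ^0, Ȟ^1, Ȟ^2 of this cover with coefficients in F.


Ȟ^0(U;F) ≅ Z,  Ȟ^1(U;F) ≅ Z^2,  Ȟ^2(U;F) ≅ 0

intersection data:
  A12={r} A13={s} A14={u} A15={v} A23={q} A45={t}
C dims 5,6; δ0: rk 4, SNF 1^4
Ȟ^0 = (5 − 4) − 0 = 1, so Ȟ^0 ≅ Z
Ȟ^1 = (6 − 0) − 4 = 2, so Ȟ^1 ≅ Z^2
Ȟ^2 = (0 − 0) − 0 = 0, so Ȟ^2 ≅ 0


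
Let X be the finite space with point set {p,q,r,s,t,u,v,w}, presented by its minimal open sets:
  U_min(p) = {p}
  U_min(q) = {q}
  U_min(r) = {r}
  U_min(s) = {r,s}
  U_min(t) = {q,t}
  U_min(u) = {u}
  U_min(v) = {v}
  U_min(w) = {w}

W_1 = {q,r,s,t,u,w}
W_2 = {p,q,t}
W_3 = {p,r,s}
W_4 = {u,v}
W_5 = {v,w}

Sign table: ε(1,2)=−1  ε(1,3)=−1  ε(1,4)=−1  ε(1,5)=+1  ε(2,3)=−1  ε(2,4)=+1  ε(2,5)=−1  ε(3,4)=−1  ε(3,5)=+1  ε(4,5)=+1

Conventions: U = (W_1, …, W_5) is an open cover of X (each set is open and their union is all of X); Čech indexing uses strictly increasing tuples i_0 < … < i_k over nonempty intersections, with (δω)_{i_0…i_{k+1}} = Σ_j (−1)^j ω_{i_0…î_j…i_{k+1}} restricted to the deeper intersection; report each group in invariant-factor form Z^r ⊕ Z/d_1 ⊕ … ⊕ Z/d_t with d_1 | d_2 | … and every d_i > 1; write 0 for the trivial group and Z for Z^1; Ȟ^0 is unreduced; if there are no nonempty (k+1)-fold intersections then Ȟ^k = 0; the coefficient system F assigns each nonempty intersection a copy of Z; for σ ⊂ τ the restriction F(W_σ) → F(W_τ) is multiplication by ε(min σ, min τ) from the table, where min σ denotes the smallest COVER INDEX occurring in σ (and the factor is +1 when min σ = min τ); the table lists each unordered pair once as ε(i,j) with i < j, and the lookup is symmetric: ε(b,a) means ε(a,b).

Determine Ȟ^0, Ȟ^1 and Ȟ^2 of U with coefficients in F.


nerve of the cover:
  W12={q,t} W13={r,s} W14={u} W15={w} W23={p} W45={v}
C dims 5,6; δ0: rk 5, SNF 1^4·2
Ȟ^0 = (5 − 5) − 0 = 0, so Ȟ^0 ≅ 0
Ȟ^1 = (6 − 0) − 5 = 1 plus torsion [2], so Ȟ^1 ≅ Z ⊕ Z/2
Ȟ^2 = (0 − 0) − 0 = 0, so Ȟ^2 ≅ 0

Ȟ^0 ≅ 0, Ȟ^1 ≅ Z ⊕ Z/2 and Ȟ^2 ≅ 0


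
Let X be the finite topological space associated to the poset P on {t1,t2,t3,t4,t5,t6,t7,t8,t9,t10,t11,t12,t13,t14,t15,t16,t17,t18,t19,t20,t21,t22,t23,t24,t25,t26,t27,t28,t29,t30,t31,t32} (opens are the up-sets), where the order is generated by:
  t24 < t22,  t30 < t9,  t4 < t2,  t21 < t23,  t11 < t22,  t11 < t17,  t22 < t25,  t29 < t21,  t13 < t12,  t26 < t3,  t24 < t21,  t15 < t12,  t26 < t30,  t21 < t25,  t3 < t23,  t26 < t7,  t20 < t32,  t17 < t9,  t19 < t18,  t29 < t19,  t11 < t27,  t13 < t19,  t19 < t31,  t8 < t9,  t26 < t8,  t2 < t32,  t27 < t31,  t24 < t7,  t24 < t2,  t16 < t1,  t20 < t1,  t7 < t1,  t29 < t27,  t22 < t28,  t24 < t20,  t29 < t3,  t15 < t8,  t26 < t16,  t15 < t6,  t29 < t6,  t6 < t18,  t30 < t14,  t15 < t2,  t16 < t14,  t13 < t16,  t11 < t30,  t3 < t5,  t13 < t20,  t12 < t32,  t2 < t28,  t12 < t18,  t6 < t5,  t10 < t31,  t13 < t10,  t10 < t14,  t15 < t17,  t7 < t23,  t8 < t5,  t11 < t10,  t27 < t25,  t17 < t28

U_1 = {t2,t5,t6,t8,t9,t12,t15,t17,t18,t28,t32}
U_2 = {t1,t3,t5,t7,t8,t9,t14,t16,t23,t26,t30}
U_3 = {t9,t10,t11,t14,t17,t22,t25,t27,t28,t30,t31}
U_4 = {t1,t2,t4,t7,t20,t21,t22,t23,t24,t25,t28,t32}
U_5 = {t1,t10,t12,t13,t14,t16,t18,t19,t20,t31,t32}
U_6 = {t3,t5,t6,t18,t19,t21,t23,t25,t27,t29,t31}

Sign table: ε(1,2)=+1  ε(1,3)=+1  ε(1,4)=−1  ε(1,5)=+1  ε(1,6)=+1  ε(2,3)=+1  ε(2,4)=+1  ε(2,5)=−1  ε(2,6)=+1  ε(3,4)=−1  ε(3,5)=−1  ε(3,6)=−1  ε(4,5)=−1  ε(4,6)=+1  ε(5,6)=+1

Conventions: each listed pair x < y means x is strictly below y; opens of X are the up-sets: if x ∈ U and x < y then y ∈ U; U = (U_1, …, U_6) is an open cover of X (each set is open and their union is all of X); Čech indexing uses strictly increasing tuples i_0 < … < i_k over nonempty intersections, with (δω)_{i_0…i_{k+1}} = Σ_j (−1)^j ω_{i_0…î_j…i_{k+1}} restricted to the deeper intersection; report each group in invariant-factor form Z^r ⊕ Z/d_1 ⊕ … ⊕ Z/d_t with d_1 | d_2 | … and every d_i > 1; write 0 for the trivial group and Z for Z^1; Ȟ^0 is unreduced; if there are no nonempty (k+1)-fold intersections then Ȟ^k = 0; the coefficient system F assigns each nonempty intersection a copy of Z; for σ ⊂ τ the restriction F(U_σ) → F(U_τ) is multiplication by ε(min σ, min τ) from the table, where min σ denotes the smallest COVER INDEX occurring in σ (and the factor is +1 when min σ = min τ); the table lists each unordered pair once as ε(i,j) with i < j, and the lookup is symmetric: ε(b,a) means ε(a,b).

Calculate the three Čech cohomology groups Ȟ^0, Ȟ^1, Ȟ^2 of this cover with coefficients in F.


cover nerve:
  U12={t5,t8,t9} U13={t9,t17,t28} U14={t2,t28,t32} U15={t12,t18,t32} U16={t5,t6,t18} U23={t9,t14,t30} U24={t1,t7,t23} U25={t1,t14,t16} U26={t3,t5,t23} U34={t22,t25,t28} U35={t10,t14,t31} U36={t25,t27,t31} U45={t1,t20,t32} U46={t21,t23,t25} U56={t18,t19,t31}
  U123={t9} U126={t5} U134={t28} U145={t32} U156={t18} U235={t14} U245={t1} U246={t23} U346={t25} U356={t31}
C dims 6,15,10; δ0: rk 6, SNF 1^5·2; δ1: rk 9, SNF 1^9
Ȟ^0: (6−6)−0=0 ⇒ 0
Ȟ^1: (15−9)−6=0 plus torsion [2] ⇒ Z/2
Ȟ^2: (10−0)−9=1 ⇒ Z

Ȟ^0 ≅ 0,  Ȟ^1 ≅ Z/2,  Ȟ^2 ≅ Z


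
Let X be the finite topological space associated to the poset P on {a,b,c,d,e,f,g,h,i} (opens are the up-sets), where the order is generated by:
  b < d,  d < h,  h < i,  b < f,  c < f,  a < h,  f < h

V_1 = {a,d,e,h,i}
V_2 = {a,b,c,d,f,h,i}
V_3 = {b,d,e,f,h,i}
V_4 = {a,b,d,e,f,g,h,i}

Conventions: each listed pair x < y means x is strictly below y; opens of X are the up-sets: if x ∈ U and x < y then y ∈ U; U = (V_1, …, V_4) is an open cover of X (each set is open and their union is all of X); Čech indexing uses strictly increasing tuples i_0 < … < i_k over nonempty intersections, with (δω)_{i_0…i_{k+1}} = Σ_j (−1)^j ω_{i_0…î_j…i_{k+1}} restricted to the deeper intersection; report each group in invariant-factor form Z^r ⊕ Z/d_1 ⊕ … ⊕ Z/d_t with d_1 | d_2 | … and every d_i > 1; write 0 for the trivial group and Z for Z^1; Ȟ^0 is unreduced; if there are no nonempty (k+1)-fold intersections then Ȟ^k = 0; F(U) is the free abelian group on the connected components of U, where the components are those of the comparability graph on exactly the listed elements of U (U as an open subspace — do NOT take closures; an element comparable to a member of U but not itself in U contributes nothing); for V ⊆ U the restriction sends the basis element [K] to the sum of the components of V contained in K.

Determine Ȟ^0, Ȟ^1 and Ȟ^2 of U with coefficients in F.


nerve of the cover:
  V12={a,d,h,i} V13={d,e,h,i} V14={a,d,e,h,i} V23={b,d,f,h,i} V24={a,b,d,f,h,i} V34={b,d,e,f,h,i}
  V123={d,h,i} V124={a,d,h,i} V134={d,e,h,i} V234={b,d,f,h,i}
  V1234={d,h,i}
components per intersection:
  V1: {a,d,h,i} {e}
  V2: {a,b,c,d,f,h,i}
  V3: {b,d,f,h,i} {e}
  V4: {a,b,d,f,h,i} {e} {g}
  V12: {a,d,h,i}
  V13: {d,h,i} {e}
  V14: {a,d,h,i} {e}
  V23: {b,d,f,h,i}
  V24: {a,b,d,f,h,i}
  V34: {b,d,f,h,i} {e}
  V123: {d,h,i}
  V124: {a,d,h,i}
  V134: {d,h,i} {e}
  V234: {b,d,f,h,i}
  V1234: {d,h,i}
C dims 8,9,5,1; δ0: rk 5, SNF 1^5; δ1: rk 4, SNF 1^4; δ2: rk 1, SNF 1^1
Ȟ^0 = (8 − 5) − 0 = 3, so Ȟ^0 ≅ Z^3
Ȟ^1 = (9 − 4) − 5 = 0, so Ȟ^1 ≅ 0
Ȟ^2 = (5 − 1) − 4 = 0, so Ȟ^2 ≅ 0

Ȟ^0 ≅ Z^3,  Ȟ^1 ≅ 0,  Ȟ^2 ≅ 0


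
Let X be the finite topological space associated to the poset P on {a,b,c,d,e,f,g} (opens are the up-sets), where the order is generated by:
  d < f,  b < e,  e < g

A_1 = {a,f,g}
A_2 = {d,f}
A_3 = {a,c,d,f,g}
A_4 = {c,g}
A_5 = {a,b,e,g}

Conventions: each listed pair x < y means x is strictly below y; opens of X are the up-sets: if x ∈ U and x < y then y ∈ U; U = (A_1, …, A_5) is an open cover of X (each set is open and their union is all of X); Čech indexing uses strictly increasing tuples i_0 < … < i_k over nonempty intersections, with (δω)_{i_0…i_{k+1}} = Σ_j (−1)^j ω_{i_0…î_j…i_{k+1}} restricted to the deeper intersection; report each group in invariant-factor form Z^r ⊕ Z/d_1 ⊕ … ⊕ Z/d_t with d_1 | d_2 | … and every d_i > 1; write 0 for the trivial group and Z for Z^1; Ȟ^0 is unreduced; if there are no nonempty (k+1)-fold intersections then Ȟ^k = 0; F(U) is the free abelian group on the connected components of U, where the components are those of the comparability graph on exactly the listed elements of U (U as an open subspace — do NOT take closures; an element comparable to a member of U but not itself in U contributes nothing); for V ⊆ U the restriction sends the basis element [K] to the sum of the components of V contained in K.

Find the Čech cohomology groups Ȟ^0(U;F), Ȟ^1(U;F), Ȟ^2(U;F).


intersection data:
  A12={f} A13={a,f,g} A14={g} A15={a,g} A23={d,f} A34={c,g} A35={a,g} A45={g}
  A123={f} A134={g} A135={a,g} A145={g} A345={g}
  A1345={g}
components per intersection:
  A1: {a} {f} {g}
  A2: {d,f}
  A3: {a} {c} {d,f} {g}
  A4: {c} {g}
  A5: {a} {b,e,g}
  A12: {f}
  A13: {a} {f} {g}
  A14: {g}
  A15: {a} {g}
  A23: {d,f}
  A34: {c} {g}
  A35: {a} {g}
  A45: {g}
  A123: {f}
  A134: {g}
  A135: {a} {g}
  A145: {g}
  A345: {g}
  A1345: {g}
C dims 12,13,6,1; δ0: rk 8, SNF 1^8; δ1: rk 5, SNF 1^5; δ2: rk 1, SNF 1^1
Ȟ^0 = (12 − 8) − 0 = 4, so Ȟ^0 ≅ Z^4
Ȟ^1 = (13 − 5) − 8 = 0, so Ȟ^1 ≅ 0
Ȟ^2 = (6 − 1) − 5 = 0, so Ȟ^2 ≅ 0

Ȟ^0 = Z^4, Ȟ^1 = 0, Ȟ^2 = 0


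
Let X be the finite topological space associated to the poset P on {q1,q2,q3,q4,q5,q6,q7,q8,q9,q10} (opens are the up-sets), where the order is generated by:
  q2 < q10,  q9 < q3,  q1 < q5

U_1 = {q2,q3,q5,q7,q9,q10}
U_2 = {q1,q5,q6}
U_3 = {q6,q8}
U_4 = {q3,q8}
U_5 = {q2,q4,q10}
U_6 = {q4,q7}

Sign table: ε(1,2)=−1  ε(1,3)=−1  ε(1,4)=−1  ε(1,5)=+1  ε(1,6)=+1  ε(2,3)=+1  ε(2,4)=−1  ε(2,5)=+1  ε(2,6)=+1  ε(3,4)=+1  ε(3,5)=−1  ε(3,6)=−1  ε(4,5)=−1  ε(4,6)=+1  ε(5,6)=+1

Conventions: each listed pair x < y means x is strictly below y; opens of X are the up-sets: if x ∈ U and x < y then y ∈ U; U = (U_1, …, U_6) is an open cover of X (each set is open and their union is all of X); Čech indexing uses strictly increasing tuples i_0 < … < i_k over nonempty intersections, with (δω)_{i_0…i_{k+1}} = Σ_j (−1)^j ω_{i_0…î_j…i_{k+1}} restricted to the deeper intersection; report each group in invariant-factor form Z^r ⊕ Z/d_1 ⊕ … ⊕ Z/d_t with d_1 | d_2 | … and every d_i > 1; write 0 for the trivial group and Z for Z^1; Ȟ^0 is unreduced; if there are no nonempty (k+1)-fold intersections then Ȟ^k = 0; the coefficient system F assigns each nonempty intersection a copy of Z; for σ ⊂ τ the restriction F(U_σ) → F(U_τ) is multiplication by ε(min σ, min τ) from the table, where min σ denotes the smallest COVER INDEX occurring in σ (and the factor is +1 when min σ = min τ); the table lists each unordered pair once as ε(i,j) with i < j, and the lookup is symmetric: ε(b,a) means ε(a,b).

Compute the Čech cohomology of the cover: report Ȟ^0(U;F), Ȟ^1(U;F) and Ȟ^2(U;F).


Ȟ^0 = Z; Ȟ^1 = Z^2; Ȟ^2 = 0

cover nerve:
  U12={q5} U14={q3} U15={q2,q10} U16={q7} U23={q6} U34={q8} U56={q4}
C dims 6,7; δ0: rk 5, SNF 1^5
Ȟ^0: (6−5)−0=1 ⇒ Z
Ȟ^1: (7−0)−5=2 ⇒ Z^2
Ȟ^2: (0−0)−0=0 ⇒ 0


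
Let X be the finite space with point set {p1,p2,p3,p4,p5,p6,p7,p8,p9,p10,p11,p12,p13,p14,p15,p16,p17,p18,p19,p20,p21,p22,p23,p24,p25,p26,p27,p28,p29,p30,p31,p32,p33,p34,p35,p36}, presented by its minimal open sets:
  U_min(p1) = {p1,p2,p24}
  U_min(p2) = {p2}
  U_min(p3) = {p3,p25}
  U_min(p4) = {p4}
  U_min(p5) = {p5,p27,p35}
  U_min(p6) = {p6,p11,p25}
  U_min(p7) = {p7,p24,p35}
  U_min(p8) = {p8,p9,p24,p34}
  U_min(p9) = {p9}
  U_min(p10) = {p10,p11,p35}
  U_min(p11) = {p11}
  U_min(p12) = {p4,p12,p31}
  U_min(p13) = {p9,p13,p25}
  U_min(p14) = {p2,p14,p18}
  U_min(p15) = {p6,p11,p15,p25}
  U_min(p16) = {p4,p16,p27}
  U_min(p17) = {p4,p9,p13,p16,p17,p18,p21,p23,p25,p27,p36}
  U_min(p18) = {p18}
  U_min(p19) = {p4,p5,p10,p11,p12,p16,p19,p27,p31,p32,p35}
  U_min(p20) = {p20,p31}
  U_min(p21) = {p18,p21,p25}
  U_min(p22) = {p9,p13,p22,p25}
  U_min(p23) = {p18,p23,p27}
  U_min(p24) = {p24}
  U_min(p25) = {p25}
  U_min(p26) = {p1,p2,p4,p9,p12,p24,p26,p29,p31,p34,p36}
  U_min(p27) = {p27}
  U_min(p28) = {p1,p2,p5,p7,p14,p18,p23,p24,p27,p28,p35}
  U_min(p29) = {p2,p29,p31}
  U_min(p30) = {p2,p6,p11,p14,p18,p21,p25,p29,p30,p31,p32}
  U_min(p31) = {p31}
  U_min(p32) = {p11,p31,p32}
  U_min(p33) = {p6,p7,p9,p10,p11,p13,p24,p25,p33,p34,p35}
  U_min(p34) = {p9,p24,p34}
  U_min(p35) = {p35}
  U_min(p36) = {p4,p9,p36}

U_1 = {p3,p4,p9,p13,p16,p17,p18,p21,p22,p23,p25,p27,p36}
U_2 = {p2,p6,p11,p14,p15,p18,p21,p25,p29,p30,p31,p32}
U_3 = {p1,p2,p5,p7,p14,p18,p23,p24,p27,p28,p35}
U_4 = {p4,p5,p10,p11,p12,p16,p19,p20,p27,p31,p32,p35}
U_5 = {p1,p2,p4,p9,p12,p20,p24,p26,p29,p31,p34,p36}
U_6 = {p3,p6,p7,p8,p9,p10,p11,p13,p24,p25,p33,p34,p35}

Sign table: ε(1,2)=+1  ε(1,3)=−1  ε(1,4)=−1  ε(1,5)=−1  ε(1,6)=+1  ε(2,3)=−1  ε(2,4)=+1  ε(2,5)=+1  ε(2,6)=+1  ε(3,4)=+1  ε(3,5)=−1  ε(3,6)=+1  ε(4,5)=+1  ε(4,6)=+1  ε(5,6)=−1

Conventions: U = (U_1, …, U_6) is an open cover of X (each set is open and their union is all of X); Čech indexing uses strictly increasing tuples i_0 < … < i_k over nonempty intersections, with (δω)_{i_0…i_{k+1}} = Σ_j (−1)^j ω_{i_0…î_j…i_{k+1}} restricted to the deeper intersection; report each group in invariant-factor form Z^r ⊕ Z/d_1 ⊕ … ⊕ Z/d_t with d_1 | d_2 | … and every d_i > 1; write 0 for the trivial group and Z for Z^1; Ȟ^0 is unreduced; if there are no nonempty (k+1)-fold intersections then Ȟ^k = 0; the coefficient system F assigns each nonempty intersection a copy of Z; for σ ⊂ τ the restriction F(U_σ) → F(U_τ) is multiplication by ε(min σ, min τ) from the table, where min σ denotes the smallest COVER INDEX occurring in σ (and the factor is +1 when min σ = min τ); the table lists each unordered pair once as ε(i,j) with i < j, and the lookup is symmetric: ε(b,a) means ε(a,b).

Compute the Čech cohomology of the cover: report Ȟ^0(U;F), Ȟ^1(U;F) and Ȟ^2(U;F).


nerve of the cover:
  U12={p18,p21,p25} U13={p18,p23,p27} U14={p4,p16,p27} U15={p4,p9,p36} U16={p3,p9,p13,p25} U23={p2,p14,p18} U24={p11,p31,p32} U25={p2,p29,p31} U26={p6,p11,p25} U34={p5,p27,p35} U35={p1,p2,p24} U36={p7,p24,p35} U45={p4,p12,p20,p31} U46={p10,p11,p35} U56={p9,p24,p34}
  U123={p18} U126={p25} U134={p27} U145={p4} U156={p9} U235={p2} U245={p31} U246={p11} U346={p35} U356={p24}
C dims 6,15,10; δ0: rk 6, SNF 1^5·2; δ1: rk 9, SNF 1^9
Ȟ^0 = (6 − 6) − 0 = 0, so Ȟ^0 ≅ 0
Ȟ^1 = (15 − 9) − 6 = 0 plus torsion [2], so Ȟ^1 ≅ Z/2
Ȟ^2 = (10 − 0) − 9 = 1, so Ȟ^2 ≅ Z

Ȟ^0 ≅ 0, Ȟ^1 ≅ Z/2 and Ȟ^2 ≅ Z
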